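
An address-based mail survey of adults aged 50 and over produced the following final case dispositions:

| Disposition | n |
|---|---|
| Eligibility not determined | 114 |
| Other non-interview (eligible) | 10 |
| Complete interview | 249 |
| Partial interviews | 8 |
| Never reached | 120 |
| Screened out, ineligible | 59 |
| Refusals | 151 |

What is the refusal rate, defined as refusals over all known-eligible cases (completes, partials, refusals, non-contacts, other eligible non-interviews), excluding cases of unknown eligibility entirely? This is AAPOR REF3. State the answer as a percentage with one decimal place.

Num → 151
Denom → 249 + 8 + 151 + 120 + 10 = 538
REF3 = 151 / 538 = 0.2807

28.1%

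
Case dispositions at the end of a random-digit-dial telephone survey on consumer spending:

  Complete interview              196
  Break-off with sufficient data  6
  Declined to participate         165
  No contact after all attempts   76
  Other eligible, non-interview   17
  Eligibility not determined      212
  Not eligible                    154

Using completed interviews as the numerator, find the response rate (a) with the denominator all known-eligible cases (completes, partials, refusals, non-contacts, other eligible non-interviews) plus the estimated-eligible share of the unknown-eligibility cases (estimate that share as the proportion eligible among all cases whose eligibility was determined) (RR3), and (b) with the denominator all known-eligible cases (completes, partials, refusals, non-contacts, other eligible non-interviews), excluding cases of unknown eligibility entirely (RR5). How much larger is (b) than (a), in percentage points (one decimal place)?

Num → 196
Known eligible → 196 + 6 + 165 + 76 + 17 = 460
e = 460 / (460 + 154) = 460 / 614 = 0.7492
Eligible share of unknowns → 0.7492 × 212 = 158.83
Base → 460 + 158.83 = 618.83
RR3 = 196 / 618.83 = 0.3167
Base → 196 + 6 + 165 + 76 + 17 = 460
RR5 = 196 / 460 = 0.4261
Difference = 42.61 − 31.67 = 10.94 percentage points

10.9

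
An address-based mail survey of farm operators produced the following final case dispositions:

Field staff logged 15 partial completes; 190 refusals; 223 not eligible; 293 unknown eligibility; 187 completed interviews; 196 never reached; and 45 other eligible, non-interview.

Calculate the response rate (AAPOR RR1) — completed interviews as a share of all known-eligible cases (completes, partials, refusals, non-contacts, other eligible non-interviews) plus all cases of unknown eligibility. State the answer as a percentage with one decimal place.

20.2%

Num → 187
Base → 187 + 15 + 190 + 196 + 45 + 293 = 926
RR1 = 187 / 926 = 0.2019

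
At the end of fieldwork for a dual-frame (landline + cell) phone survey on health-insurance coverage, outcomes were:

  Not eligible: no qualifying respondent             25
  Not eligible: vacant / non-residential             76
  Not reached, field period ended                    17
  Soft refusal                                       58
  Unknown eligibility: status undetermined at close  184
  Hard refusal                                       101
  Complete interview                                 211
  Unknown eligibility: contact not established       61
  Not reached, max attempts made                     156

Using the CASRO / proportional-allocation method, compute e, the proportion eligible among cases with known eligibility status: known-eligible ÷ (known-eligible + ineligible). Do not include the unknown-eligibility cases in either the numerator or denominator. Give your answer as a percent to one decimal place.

Refusals = 101 + 58 = 159
No answer / not reached = 17 + 156 = 173
Unknown eligibility = 61 + 184 = 245
Not eligible = 25 + 76 = 101
Determined eligible = 211 + 159 + 173 = 543
e = 543 / (543 + 101) = 543 / 644 = 0.8432

84.3%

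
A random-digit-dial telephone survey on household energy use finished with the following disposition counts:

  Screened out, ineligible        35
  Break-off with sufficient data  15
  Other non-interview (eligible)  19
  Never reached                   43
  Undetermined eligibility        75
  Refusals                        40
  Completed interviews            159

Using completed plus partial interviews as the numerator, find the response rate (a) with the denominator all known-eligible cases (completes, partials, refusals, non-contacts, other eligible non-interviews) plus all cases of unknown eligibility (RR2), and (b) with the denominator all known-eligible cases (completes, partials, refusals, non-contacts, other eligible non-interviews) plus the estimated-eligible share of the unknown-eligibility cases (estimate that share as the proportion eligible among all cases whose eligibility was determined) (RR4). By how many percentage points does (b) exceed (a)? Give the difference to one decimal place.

1.2

Numerator → 159 + 15 = 174
Denom → 159 + 15 + 40 + 43 + 19 + 75 = 351
RR2 = 174 / 351 = 0.4957
Known eligible → 159 + 15 + 40 + 43 + 19 = 276
e = 276 / (276 + 35) = 276 / 311 = 0.8875
e × U → 0.8875 × 75 = 66.56
Denom → 276 + 66.56 = 342.56
RR4 = 174 / 342.56 = 0.5079
Difference = 50.79 − 49.57 = 1.22 percentage points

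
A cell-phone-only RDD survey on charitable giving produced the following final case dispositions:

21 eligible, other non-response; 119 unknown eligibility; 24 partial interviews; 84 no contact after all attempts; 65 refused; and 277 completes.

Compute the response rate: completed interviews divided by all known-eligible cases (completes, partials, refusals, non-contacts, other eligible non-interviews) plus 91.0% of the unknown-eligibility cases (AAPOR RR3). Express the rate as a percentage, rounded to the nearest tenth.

47.8%

Numerator = 277
Eligible (known) = 277 + 24 + 65 + 84 + 21 = 471
e × U = 0.9100 × 119 = 108.29
Base = 471 + 108.29 = 579.29
RR3 = 277 / 579.29 = 0.4782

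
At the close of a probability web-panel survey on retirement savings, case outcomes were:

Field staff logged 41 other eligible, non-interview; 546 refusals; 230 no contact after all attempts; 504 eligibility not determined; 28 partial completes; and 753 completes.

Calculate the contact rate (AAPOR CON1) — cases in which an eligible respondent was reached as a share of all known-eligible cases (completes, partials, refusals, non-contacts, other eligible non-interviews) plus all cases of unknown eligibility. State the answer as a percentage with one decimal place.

65.1%

Numerator = 753 + 28 + 546 + 41 = 1368
Denominator = 753 + 28 + 546 + 230 + 41 + 504 = 2102
CON1 = 1368 / 2102 = 0.6508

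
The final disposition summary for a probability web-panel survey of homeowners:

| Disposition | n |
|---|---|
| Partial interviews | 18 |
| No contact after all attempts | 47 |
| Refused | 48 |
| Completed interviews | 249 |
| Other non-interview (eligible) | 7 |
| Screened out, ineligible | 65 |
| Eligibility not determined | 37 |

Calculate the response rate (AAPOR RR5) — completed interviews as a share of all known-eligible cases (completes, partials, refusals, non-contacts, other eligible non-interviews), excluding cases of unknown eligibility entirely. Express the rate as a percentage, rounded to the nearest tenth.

67.5%

Num = 249
Base = 249 + 18 + 48 + 47 + 7 = 369
RR5 = 249 / 369 = 0.6748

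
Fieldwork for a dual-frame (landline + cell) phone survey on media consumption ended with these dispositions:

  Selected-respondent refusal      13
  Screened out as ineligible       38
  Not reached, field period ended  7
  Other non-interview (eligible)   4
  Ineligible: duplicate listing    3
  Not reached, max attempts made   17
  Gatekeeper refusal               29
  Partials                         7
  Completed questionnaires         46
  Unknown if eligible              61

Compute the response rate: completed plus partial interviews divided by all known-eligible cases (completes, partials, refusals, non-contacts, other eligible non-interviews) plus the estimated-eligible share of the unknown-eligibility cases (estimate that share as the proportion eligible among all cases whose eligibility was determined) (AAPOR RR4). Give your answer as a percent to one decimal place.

31.4%

Refusal or break-off = 29 + 13 = 42
No answer / not reached = 7 + 17 = 24
Out of scope = 38 + 3 = 41
Numerator = 46 + 7 = 53
Determined eligible = 46 + 7 + 42 + 24 + 4 = 123
e = 123 / (123 + 41) = 123 / 164 = 0.7500
e × U = 0.7500 × 61 = 45.75
Denominator = 123 + 45.75 = 168.75
RR4 = 53 / 168.75 = 0.3141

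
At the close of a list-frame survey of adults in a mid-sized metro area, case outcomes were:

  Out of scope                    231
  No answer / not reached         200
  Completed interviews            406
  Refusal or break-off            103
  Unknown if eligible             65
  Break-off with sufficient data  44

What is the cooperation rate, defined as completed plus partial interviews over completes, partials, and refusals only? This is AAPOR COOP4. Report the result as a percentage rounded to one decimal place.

Top → 406 + 44 = 450
Base → 406 + 44 + 103 = 553
COOP4 = 450 / 553 = 0.8137

81.4%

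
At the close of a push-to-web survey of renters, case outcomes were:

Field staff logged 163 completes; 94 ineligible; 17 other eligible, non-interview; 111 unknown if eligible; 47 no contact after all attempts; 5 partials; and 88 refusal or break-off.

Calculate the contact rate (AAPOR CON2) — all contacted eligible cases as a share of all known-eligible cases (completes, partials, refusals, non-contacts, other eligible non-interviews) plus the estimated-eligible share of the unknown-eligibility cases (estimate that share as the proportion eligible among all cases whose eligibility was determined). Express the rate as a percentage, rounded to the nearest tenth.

67.3%

Numerator → 163 + 5 + 88 + 17 = 273
Eligible (known) → 163 + 5 + 88 + 47 + 17 = 320
e = 320 / (320 + 94) = 320 / 414 = 0.7729
Eligible share of unknowns → 0.7729 × 111 = 85.79
Denominator → 320 + 85.79 = 405.79
CON2 = 273 / 405.79 = 0.6728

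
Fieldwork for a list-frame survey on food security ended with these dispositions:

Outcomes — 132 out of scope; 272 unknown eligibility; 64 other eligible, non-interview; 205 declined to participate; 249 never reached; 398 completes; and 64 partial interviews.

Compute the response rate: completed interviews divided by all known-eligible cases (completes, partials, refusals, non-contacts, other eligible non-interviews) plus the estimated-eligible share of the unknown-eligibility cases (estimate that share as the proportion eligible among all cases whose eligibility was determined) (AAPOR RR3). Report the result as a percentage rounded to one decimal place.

Num: 398
Eligible (known): 398 + 64 + 205 + 249 + 64 = 980
e = 980 / (980 + 132) = 980 / 1112 = 0.8813
e × U: 0.8813 × 272 = 239.71
Base: 980 + 239.71 = 1219.71
RR3 = 398 / 1219.71 = 0.3263

32.6%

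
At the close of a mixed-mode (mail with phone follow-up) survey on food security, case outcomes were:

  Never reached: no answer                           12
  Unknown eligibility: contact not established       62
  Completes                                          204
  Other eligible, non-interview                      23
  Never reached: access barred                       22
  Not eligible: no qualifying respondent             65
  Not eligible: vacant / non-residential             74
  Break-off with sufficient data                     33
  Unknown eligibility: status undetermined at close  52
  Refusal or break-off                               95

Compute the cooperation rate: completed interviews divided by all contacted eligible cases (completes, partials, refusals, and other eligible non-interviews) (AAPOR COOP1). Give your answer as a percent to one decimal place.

57.5%

No contact after all attempts = 12 + 22 = 34
Undetermined eligibility = 62 + 52 = 114
Out of scope = 65 + 74 = 139
Num: 204
Denominator: 204 + 33 + 95 + 23 = 355
COOP1 = 204 / 355 = 0.5746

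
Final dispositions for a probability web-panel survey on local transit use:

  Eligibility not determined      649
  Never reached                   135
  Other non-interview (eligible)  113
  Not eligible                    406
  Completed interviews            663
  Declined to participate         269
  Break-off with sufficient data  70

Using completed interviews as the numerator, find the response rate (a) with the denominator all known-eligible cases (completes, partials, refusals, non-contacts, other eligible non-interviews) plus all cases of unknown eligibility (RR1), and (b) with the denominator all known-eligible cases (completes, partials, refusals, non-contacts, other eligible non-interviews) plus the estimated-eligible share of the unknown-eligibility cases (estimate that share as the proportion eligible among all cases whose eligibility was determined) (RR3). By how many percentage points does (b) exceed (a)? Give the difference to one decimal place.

3.2

Top → 663
Base → 663 + 70 + 269 + 135 + 113 + 649 = 1899
RR1 = 663 / 1899 = 0.3491
Known eligible → 663 + 70 + 269 + 135 + 113 = 1250
e = 1250 / (1250 + 406) = 1250 / 1656 = 0.7548
Estimated eligible among unknowns → 0.7548 × 649 = 489.87
Base → 1250 + 489.87 = 1739.87
RR3 = 663 / 1739.87 = 0.3811
Difference = 38.11 − 34.91 = 3.20 percentage points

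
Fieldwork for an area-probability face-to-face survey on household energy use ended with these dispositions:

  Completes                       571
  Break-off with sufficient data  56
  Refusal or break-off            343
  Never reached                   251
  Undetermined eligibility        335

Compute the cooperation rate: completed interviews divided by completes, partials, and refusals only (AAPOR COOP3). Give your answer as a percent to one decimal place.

58.9%

Top: 571
Denominator: 571 + 56 + 343 = 970
COOP3 = 571 / 970 = 0.5887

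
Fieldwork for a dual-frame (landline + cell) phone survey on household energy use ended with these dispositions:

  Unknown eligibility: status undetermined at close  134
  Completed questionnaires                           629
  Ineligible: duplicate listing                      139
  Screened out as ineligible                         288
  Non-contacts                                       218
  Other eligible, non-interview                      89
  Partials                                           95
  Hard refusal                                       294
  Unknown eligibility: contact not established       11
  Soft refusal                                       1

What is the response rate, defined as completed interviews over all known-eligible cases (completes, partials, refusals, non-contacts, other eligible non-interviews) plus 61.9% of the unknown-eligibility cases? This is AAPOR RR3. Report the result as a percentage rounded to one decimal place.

44.4%

Refused = 294 + 1 = 295
Undetermined eligibility = 11 + 134 = 145
Out of scope = 288 + 139 = 427
Numerator = 629
Known eligible = 629 + 95 + 295 + 218 + 89 = 1326
Eligible share of unknowns = 0.6190 × 145 = 89.75
Denom = 1326 + 89.75 = 1415.75
RR3 = 629 / 1415.75 = 0.4443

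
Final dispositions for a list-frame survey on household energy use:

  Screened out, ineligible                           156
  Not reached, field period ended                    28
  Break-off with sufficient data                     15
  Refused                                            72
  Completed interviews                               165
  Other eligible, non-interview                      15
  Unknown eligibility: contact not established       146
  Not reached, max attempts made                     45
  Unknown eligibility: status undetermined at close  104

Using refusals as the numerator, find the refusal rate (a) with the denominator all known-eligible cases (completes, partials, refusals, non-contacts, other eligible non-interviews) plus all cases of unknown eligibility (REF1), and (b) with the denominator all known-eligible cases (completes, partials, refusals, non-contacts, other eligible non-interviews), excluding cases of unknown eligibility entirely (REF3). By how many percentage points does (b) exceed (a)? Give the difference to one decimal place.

9.0

Never reached = 28 + 45 = 73
Eligibility not determined = 146 + 104 = 250
Top → 72
Denominator → 165 + 15 + 72 + 73 + 15 + 250 = 590
REF1 = 72 / 590 = 0.1220
Denominator → 165 + 15 + 72 + 73 + 15 = 340
REF3 = 72 / 340 = 0.2118
Difference = 21.18 − 12.20 = 8.98 percentage points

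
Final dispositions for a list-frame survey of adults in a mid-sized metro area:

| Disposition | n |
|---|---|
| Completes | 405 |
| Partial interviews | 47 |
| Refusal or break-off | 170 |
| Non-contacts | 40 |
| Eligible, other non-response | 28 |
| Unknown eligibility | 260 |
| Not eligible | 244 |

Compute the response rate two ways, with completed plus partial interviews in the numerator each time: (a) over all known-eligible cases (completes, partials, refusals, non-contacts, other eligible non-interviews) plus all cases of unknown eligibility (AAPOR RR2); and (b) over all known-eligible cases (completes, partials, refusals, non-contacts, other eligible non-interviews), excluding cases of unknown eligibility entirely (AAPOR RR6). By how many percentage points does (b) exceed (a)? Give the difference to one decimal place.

17.9

Numerator = 405 + 47 = 452
Denom = 405 + 47 + 170 + 40 + 28 + 260 = 950
RR2 = 452 / 950 = 0.4758
Denom = 405 + 47 + 170 + 40 + 28 = 690
RR6 = 452 / 690 = 0.6551
Difference = 65.51 − 47.58 = 17.93 percentage points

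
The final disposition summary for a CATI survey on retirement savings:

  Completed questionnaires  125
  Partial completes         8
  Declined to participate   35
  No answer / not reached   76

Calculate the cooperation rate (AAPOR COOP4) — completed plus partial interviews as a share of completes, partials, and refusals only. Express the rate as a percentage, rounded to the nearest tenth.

Top = 125 + 8 = 133
Denom = 125 + 8 + 35 = 168
COOP4 = 133 / 168 = 0.7917

79.2%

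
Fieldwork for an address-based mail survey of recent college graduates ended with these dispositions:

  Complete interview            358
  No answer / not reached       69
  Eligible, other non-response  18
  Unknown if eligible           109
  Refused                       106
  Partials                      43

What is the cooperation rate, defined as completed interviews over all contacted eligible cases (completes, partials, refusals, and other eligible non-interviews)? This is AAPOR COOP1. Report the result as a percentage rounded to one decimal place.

68.2%

Top → 358
Denom → 358 + 43 + 106 + 18 = 525
COOP1 = 358 / 525 = 0.6819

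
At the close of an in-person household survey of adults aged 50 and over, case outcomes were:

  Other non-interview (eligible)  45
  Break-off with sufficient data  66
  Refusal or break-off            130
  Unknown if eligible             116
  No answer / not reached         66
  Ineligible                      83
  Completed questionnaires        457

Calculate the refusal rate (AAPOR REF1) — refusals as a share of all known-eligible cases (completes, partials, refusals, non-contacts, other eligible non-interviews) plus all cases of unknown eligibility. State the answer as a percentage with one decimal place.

14.8%

Num: 130
Denominator: 457 + 66 + 130 + 66 + 45 + 116 = 880
REF1 = 130 / 880 = 0.1477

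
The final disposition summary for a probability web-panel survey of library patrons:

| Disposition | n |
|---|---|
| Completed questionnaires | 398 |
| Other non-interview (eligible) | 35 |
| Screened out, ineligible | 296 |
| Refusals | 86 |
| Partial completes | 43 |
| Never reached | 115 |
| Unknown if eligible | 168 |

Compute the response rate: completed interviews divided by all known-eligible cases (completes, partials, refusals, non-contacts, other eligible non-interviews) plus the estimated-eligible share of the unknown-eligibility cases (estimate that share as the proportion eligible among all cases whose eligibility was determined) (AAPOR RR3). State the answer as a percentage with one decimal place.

50.1%

Top → 398
Known eligible → 398 + 43 + 86 + 115 + 35 = 677
e = 677 / (677 + 296) = 677 / 973 = 0.6958
Estimated eligible among unknowns → 0.6958 × 168 = 116.89
Denom → 677 + 116.89 = 793.89
RR3 = 398 / 793.89 = 0.5013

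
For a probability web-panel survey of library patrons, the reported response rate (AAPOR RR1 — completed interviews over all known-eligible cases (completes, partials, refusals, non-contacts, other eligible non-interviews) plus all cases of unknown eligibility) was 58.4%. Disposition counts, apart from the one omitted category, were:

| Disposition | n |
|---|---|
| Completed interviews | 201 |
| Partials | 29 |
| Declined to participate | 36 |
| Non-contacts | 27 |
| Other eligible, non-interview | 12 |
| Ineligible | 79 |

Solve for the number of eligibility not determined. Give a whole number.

39

RR1 = 201 / D = 0.584
D = 201 / 0.584 = 344.2
Rest of base = 305
eligibility not determined = 344.2 − 305 ≈ 39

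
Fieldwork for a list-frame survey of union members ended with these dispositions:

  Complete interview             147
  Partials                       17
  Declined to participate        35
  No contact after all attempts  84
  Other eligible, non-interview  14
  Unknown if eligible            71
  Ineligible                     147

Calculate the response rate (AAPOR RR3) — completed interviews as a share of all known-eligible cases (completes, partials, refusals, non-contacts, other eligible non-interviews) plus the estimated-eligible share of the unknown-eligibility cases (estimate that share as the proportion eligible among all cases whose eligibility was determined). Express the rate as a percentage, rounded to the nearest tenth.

42.7%

Top = 147
Determined eligible = 147 + 17 + 35 + 84 + 14 = 297
e = 297 / (297 + 147) = 297 / 444 = 0.6689
Eligible share of unknowns = 0.6689 × 71 = 47.49
Denom = 297 + 47.49 = 344.49
RR3 = 147 / 344.49 = 0.4267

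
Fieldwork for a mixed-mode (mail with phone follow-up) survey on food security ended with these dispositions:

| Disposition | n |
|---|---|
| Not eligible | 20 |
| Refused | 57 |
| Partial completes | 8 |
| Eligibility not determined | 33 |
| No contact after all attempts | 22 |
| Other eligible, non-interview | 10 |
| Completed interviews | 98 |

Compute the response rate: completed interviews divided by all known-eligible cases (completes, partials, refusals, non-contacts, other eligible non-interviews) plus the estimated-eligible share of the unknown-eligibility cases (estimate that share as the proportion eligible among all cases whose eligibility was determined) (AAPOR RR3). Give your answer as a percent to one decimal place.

43.6%

Numerator: 98
Eligible (known): 98 + 8 + 57 + 22 + 10 = 195
e = 195 / (195 + 20) = 195 / 215 = 0.9070
Eligible share of unknowns: 0.9070 × 33 = 29.93
Denom: 195 + 29.93 = 224.93
RR3 = 98 / 224.93 = 0.4357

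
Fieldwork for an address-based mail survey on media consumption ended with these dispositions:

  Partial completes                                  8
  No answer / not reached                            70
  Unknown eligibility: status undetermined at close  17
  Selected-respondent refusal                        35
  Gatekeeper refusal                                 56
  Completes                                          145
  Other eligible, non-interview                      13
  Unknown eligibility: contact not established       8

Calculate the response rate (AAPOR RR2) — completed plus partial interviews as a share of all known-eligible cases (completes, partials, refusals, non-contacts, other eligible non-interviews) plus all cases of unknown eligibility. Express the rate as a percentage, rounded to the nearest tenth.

Refused = 56 + 35 = 91
Unknown eligibility = 8 + 17 = 25
Numerator = 145 + 8 = 153
Denominator = 145 + 8 + 91 + 70 + 13 + 25 = 352
RR2 = 153 / 352 = 0.4347

43.5%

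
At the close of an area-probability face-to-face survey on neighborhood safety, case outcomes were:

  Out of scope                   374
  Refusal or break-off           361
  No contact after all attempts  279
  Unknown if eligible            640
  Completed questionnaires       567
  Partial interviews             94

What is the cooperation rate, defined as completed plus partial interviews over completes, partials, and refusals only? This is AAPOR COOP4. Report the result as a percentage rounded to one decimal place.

Top = 567 + 94 = 661
Denominator = 567 + 94 + 361 = 1022
COOP4 = 661 / 1022 = 0.6468

64.7%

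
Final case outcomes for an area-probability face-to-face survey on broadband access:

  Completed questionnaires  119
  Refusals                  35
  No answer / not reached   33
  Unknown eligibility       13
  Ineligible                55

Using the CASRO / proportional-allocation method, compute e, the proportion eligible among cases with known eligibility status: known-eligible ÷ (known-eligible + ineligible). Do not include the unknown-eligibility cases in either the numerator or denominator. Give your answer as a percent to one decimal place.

Determined eligible → 119 + 35 + 33 = 187
e = 187 / (187 + 55) = 187 / 242 = 0.7727

77.3%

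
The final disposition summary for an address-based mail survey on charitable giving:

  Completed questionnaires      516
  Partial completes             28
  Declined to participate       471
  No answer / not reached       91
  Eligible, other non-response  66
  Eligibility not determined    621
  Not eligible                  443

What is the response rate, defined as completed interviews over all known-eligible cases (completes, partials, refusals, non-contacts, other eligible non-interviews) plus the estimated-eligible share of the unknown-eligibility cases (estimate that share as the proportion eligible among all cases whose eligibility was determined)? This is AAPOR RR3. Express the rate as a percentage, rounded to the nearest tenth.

31.8%

Num = 516
Eligible (known) = 516 + 28 + 471 + 91 + 66 = 1172
e = 1172 / (1172 + 443) = 1172 / 1615 = 0.7257
e × U = 0.7257 × 621 = 450.66
Denom = 1172 + 450.66 = 1622.66
RR3 = 516 / 1622.66 = 0.3180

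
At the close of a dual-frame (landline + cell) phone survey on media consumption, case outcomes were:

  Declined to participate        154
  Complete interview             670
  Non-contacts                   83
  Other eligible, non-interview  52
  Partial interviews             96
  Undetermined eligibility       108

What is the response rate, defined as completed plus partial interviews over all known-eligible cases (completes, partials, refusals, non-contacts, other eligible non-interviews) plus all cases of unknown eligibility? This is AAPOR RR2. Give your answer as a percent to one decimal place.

65.9%

Num = 670 + 96 = 766
Denom = 670 + 96 + 154 + 83 + 52 + 108 = 1163
RR2 = 766 / 1163 = 0.6586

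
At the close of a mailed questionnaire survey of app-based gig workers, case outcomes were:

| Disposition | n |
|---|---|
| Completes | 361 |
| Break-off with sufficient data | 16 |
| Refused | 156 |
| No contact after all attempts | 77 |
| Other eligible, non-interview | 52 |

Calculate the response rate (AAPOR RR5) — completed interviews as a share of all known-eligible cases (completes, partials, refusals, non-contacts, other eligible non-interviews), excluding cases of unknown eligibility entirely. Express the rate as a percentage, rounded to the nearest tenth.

Numerator = 361
Denominator = 361 + 16 + 156 + 77 + 52 = 662
RR5 = 361 / 662 = 0.5453

54.5%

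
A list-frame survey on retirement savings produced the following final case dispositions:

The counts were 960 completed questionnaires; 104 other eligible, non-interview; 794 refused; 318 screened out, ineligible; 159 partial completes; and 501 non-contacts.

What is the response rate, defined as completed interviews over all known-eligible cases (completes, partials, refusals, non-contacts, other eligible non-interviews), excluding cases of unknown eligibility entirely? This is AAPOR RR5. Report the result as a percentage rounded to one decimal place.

Num → 960
Denominator → 960 + 159 + 794 + 501 + 104 = 2518
RR5 = 960 / 2518 = 0.3813

38.1%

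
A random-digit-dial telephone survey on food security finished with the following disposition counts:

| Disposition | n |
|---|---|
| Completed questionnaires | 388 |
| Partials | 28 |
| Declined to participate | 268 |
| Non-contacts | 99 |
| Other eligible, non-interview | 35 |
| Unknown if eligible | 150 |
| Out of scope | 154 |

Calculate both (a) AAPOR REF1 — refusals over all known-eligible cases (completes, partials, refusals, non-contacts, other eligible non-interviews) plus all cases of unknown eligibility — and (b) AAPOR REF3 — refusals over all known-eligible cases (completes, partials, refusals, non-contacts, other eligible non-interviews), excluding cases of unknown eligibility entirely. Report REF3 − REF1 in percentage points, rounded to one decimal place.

5.1

Numerator → 268
Denom → 388 + 28 + 268 + 99 + 35 + 150 = 968
REF1 = 268 / 968 = 0.2769
Denom → 388 + 28 + 268 + 99 + 35 = 818
REF3 = 268 / 818 = 0.3276
Difference = 32.76 − 27.69 = 5.07 percentage points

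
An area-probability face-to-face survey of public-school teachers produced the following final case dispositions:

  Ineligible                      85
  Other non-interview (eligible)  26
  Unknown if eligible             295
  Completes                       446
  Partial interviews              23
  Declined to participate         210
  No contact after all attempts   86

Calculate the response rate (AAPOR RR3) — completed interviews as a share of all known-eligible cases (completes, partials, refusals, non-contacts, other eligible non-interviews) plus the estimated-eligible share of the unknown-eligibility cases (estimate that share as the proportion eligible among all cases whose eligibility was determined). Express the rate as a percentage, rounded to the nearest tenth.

42.2%

Numerator → 446
Eligible (known) → 446 + 23 + 210 + 86 + 26 = 791
e = 791 / (791 + 85) = 791 / 876 = 0.9030
e × U → 0.9030 × 295 = 266.38
Base → 791 + 266.38 = 1057.38
RR3 = 446 / 1057.38 = 0.4218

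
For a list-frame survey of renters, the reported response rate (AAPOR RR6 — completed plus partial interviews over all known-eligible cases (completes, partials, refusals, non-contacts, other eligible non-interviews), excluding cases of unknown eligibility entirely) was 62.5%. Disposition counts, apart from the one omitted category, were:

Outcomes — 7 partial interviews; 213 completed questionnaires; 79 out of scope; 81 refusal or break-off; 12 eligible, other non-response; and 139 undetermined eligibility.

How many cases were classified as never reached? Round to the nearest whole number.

39

Top = 213 + 7 = 220
RR6 = 220 / D = 0.625
D = 220 / 0.625 = 352.0
Remaining denominator categories sum to 313
never reached = 352.0 − 313 ≈ 39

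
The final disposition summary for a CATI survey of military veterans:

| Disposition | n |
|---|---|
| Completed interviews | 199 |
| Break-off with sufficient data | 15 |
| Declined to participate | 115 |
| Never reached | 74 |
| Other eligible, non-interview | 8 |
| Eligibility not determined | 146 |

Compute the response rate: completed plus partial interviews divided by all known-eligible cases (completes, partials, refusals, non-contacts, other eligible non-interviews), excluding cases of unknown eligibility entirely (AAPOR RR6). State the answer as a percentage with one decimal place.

52.1%

Numerator: 199 + 15 = 214
Denom: 199 + 15 + 115 + 74 + 8 = 411
RR6 = 214 / 411 = 0.5207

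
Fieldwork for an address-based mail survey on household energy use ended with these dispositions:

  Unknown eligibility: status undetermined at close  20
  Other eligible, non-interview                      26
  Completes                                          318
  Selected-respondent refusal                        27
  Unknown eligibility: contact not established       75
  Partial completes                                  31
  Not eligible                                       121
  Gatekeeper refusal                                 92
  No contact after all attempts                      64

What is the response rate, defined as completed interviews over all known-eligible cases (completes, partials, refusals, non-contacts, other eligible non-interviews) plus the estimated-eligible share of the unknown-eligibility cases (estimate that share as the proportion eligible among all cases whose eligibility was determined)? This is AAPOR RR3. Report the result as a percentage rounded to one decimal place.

Refusals = 92 + 27 = 119
Undetermined eligibility = 75 + 20 = 95
Num: 318
Known eligible: 318 + 31 + 119 + 64 + 26 = 558
e = 558 / (558 + 121) = 558 / 679 = 0.8218
Eligible share of unknowns: 0.8218 × 95 = 78.07
Base: 558 + 78.07 = 636.07
RR3 = 318 / 636.07 = 0.4999

50.0%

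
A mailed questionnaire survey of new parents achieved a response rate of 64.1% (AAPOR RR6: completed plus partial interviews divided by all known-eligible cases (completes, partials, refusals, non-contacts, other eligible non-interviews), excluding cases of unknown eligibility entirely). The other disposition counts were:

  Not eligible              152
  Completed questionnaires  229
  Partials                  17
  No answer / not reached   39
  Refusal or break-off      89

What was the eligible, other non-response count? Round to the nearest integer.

Top = 229 + 17 = 246
RR6 = 246 / D = 0.641
D = 246 / 0.641 = 383.8
Other denominator terms total 374
eligible, other non-response = 383.8 − 374 ≈ 10

10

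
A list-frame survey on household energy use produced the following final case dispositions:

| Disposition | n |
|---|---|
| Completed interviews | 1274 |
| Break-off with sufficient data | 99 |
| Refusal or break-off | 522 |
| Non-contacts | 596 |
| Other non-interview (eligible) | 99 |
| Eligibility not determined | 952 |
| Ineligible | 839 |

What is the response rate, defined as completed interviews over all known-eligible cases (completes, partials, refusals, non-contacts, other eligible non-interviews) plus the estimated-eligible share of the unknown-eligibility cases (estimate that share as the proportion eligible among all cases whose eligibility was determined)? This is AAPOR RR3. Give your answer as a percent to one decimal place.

38.5%

Numerator: 1274
Known eligible: 1274 + 99 + 522 + 596 + 99 = 2590
e = 2590 / (2590 + 839) = 2590 / 3429 = 0.7553
Estimated eligible among unknowns: 0.7553 × 952 = 719.05
Base: 2590 + 719.05 = 3309.05
RR3 = 1274 / 3309.05 = 0.3850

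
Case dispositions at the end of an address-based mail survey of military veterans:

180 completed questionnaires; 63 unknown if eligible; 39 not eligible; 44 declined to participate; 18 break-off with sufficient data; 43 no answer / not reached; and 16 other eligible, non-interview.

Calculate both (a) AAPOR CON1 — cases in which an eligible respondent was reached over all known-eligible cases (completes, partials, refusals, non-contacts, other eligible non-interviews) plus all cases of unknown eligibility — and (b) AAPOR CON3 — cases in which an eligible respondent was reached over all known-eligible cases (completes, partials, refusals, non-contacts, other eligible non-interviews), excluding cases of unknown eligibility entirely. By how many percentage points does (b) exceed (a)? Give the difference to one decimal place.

14.8

Num → 180 + 18 + 44 + 16 = 258
Base → 180 + 18 + 44 + 43 + 16 + 63 = 364
CON1 = 258 / 364 = 0.7088
Base → 180 + 18 + 44 + 43 + 16 = 301
CON3 = 258 / 301 = 0.8571
Difference = 85.71 − 70.88 = 14.83 percentage points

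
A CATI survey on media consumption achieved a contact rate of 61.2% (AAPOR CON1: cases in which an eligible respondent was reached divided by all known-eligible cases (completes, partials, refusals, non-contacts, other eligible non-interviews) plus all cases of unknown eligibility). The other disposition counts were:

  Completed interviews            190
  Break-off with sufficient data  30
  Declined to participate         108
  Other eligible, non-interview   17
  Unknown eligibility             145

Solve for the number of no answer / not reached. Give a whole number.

Numerator = 190 + 30 + 108 + 17 = 345
CON1 = 345 / D = 0.612
D = 345 / 0.612 = 563.7
Other denominator terms total 490
no answer / not reached = 563.7 − 490 ≈ 74

74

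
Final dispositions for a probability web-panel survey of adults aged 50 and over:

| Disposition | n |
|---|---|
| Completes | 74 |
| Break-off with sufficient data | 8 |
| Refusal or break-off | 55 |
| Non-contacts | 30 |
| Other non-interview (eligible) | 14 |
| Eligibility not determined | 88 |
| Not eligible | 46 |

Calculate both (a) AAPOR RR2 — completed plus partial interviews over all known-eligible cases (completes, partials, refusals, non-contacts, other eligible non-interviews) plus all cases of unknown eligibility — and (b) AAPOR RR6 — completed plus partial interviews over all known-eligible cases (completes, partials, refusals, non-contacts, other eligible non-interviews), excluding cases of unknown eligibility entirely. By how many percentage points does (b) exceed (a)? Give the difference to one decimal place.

Top = 74 + 8 = 82
Denom = 74 + 8 + 55 + 30 + 14 + 88 = 269
RR2 = 82 / 269 = 0.3048
Denom = 74 + 8 + 55 + 30 + 14 = 181
RR6 = 82 / 181 = 0.4530
Difference = 45.30 − 30.48 = 14.82 percentage points

14.8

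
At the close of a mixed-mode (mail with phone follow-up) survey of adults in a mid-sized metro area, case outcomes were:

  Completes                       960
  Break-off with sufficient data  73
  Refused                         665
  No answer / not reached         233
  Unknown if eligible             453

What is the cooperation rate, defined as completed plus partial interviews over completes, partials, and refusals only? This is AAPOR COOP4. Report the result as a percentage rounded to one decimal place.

60.8%

Top → 960 + 73 = 1033
Denom → 960 + 73 + 665 = 1698
COOP4 = 1033 / 1698 = 0.6084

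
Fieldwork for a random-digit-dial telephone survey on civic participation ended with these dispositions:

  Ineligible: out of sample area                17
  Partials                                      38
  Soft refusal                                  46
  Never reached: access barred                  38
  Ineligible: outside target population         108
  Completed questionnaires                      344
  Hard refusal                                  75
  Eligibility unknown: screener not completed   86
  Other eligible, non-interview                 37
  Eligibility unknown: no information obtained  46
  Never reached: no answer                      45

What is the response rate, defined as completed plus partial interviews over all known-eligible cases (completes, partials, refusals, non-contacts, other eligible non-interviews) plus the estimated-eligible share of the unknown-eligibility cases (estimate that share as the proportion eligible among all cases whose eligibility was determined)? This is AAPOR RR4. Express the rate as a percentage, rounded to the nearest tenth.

52.1%

Refusals = 75 + 46 = 121
No contact after all attempts = 45 + 38 = 83
Unknown if eligible = 86 + 46 = 132
Ineligible = 108 + 17 = 125
Top → 344 + 38 = 382
Known eligible → 344 + 38 + 121 + 83 + 37 = 623
e = 623 / (623 + 125) = 623 / 748 = 0.8329
Estimated eligible among unknowns → 0.8329 × 132 = 109.94
Denominator → 623 + 109.94 = 732.94
RR4 = 382 / 732.94 = 0.5212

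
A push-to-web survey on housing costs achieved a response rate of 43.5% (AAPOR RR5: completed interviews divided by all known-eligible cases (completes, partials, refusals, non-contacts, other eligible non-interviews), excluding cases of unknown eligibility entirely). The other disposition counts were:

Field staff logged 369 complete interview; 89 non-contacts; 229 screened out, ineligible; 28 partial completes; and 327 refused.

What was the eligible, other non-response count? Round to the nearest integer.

RR5 = 369 / D = 0.435
D = 369 / 0.435 = 848.3
Other denominator terms total 813
eligible, other non-response = 848.3 − 813 ≈ 35

35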